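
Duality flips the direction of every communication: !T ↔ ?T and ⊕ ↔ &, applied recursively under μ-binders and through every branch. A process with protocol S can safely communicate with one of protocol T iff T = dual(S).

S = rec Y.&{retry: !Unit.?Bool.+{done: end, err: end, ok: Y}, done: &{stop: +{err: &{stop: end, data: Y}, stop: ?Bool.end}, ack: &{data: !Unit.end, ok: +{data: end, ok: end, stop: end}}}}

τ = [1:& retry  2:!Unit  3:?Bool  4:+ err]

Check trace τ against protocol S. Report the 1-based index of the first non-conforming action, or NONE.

[1] & retry  ✓  residual = !Unit.?Bool.+{done: end, err: end, ok: rec Y.…}
[2] !Unit  ✓  residual = ?Bool.+{done: end, err: end, ok: rec Y.…}
[3] ?Bool  ✓  residual = +{done: end, err: end, ok: rec Y.…}
[4] + err  ✓  residual = end
all 4 steps conform

NONE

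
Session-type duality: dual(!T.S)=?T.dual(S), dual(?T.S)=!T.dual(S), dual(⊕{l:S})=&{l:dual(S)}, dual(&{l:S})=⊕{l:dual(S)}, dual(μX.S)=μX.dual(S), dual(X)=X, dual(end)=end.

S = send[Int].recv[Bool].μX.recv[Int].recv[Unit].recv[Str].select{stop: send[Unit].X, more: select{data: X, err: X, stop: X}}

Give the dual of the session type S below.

recv[Int].send[Bool].μX.send[Int].send[Unit].send[Str].offer{stop: recv[Unit].X, more: offer{data: X, err: X, stop: X}}

send[Int] → recv[Int]
  recv[Bool] → send[Bool]
    μX → μX  (rec unchanged)
      recv[Int] → send[Int]
        recv[Unit] → send[Unit]
          recv[Str] → send[Str]
            select{stop,more} → offer{stop,more}  (internal→external)
              [stop]
                send[Unit] → recv[Unit]
                  X ↦ X
              [more]
                select{data,err,stop} → offer{data,err,stop}  (internal→external)
                  [data]
                    X ↦ X
                  [err]
                    X ↦ X
                  [stop]
                    X ↦ X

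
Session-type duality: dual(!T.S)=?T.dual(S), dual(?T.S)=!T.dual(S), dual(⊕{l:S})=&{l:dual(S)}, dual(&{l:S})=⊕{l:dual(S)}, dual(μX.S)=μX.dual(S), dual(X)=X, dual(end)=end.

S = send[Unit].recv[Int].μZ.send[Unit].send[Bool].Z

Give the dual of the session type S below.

recv[Unit].send[Int].μZ.recv[Unit].recv[Bool].Z

send[Unit] = recv[Unit]
  recv[Int] = send[Int]
    μZ = μZ  (rec unchanged)
      send[Unit] = recv[Unit]
        send[Bool] = recv[Bool]
          Z ↦ Z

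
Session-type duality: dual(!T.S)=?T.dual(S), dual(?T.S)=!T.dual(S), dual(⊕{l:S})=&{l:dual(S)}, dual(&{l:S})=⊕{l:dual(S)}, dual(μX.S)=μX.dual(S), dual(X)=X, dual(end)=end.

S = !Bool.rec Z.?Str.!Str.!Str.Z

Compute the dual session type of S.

?Bool.rec Z.!Str.?Str.?Str.Z

!Bool → ?Bool
  rec Z → rec Z  (μ self-dual)
    ?Str → !Str
      !Str → ?Str
        !Str → ?Str
          dual(Z) = Z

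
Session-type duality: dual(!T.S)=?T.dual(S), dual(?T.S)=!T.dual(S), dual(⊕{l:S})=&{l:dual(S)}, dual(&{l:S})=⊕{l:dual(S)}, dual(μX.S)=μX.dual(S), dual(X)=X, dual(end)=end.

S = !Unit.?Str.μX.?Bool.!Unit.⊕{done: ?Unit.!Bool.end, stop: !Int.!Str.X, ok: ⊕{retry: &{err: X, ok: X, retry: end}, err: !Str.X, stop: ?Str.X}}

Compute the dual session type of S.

?Unit.!Str.μX.!Bool.?Unit.&{done: !Unit.?Bool.end, stop: ?Int.?Str.X, ok: &{retry: ⊕{err: X, ok: X, retry: end}, err: ?Str.X, stop: !Str.X}}

!Unit = ?Unit
  ?Str = !Str
    μX = μX  (binder kept)
      ?Bool = !Bool
        !Unit = ?Unit
          ⊕{done,stop,ok} = &{done,stop,ok}  (⊕→&)
            • done:
              ?Unit = !Unit
                !Bool = ?Bool
                  end ↦ end
            • stop:
              !Int = ?Int
                !Str = ?Str
                  X ↦ X
            • ok:
              ⊕{retry,err,stop} = &{retry,err,stop}  (⊕→&)
                • retry:
                  &{err,ok,retry} = ⊕{err,ok,retry}  (offer→select)
                    • err:
                      X ↦ X
                    • ok:
                      X ↦ X
                    • retry:
                      end ↦ end
                • err:
                  !Str = ?Str
                    X ↦ X
                • stop:
                  ?Str = !Str
                    X ↦ X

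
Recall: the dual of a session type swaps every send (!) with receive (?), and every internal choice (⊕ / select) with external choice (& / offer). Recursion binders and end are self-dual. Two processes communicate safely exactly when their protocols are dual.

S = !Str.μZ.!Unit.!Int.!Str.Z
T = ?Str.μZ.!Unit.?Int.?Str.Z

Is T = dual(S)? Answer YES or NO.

!Str vs ?Str  ✓
  μZ vs μZ  ✓ (μ self-dual)
    !Unit vs !Unit  ✗ same direction on both sides — not dual

NO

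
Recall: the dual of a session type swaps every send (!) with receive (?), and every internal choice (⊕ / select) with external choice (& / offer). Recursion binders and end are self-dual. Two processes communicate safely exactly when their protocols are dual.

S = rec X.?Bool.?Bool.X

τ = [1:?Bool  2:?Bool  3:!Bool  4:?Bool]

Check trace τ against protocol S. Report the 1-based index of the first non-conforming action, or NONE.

step 1: ?Bool  ok  residual = ?Bool.rec X.…
step 2: ?Bool  ok  residual = rec X.…
step 3: got !Bool, protocol expects ?Bool  ✗

3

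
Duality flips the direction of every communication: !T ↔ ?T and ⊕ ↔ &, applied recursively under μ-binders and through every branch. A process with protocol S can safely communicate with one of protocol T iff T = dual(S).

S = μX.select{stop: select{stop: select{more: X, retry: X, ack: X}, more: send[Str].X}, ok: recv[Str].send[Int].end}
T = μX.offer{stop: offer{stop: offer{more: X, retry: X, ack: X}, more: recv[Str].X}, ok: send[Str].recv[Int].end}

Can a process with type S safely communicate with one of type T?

YES

μX ‖ μX  ok (rec unchanged)
  select{stop,ok} ‖ offer{stop,ok}  ok label sets agree
    case stop:
      select{stop,more} ‖ offer{stop,more}  ok label sets agree
        case stop:
          select{more,retry,ack} ‖ offer{more,retry,ack}  ok label sets agree
            case more:
              X ‖ X  ok
            case retry:
              X ‖ X  ok
            case ack:
              X ‖ X  ok
        case more:
          send[Str] ‖ recv[Str]  ok
            X ‖ X  ok
    case ok:
      recv[Str] ‖ send[Str]  ok
        send[Int] ‖ recv[Int]  ok
          end ‖ end  ok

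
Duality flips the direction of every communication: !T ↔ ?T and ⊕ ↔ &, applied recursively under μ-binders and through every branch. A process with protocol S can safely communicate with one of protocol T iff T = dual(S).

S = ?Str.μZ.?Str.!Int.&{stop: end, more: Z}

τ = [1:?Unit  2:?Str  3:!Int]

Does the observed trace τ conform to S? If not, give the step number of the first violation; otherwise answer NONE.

1

@1 got ?Unit, protocol expects ?Str  ✗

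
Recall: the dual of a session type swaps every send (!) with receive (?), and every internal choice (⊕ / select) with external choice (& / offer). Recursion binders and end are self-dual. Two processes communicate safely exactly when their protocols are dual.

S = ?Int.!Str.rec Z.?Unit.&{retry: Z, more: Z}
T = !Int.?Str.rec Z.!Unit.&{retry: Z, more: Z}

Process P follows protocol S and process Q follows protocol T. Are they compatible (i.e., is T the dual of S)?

?Int ‖ !Int  ok
  !Str ‖ ?Str  ok
    rec Z ‖ rec Z  ok (rec unchanged)
      ?Unit ‖ !Unit  ok
        &{retry,more} ‖ &{retry,more}  ✗ choice polarity not flipped — not dual

NO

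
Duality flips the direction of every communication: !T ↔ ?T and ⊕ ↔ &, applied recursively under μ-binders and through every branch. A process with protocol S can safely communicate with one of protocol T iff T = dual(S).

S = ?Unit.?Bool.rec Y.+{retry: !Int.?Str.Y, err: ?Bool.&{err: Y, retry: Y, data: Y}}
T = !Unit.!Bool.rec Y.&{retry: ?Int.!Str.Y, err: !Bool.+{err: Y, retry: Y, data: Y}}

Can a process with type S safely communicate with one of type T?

YES

?Unit vs !Unit  ok
  ?Bool vs !Bool  ok
    rec Y vs rec Y  ok (binder kept)
      +{retry,err} vs &{retry,err}  ok label sets agree
        case retry:
          !Int vs ?Int  ok
            ?Str vs !Str  ok
              Y vs Y  ok
        case err:
          ?Bool vs !Bool  ok
            &{err,retry,data} vs +{err,retry,data}  ok label sets agree
              case err:
                Y vs Y  ok
              case retry:
                Y vs Y  ok
              case data:
                Y vs Y  ok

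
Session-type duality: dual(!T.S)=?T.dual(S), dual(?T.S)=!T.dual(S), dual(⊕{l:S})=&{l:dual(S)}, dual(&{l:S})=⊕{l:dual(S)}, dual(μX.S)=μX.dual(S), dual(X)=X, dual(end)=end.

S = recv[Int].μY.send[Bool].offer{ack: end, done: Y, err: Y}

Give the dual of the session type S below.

recv[Int] ↦ send[Int]
  μY ↦ μY  (binder kept)
    send[Bool] ↦ recv[Bool]
      offer{ack,done,err} ↦ select{ack,done,err}  (external→internal)
        • ack:
          dual(end) = end
        • done:
          dual(Y) = Y
        • err:
          dual(Y) = Y

send[Int].μY.recv[Bool].select{ack: end, done: Y, err: Y}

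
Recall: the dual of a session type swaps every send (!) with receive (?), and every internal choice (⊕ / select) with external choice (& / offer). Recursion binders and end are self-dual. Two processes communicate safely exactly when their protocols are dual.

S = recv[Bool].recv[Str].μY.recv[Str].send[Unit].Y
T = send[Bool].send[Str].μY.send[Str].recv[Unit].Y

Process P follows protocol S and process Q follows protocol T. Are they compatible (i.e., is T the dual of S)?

YES

recv[Bool] vs send[Bool]  match
  recv[Str] vs send[Str]  match
    μY vs μY  match (μ self-dual)
      recv[Str] vs send[Str]  match
        send[Unit] vs recv[Unit]  match
          Y vs Y  match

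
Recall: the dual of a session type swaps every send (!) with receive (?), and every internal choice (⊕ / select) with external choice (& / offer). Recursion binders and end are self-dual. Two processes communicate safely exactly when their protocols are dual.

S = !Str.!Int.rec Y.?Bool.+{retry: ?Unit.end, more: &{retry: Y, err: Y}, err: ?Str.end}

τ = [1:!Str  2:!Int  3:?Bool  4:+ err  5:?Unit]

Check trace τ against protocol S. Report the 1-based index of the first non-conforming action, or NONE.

@1 !Str  match  now at !Int.rec Y.…
@2 !Int  match  now at rec Y.…
@3 ?Bool  match  now at +{retry: ?Unit.end, more: &{retry: rec Y.…, err: rec Y.…}, err: ?Str.end}
@4 + err  match  now at ?Str.end
@5 got ?Unit, protocol expects ?Str  ✗

5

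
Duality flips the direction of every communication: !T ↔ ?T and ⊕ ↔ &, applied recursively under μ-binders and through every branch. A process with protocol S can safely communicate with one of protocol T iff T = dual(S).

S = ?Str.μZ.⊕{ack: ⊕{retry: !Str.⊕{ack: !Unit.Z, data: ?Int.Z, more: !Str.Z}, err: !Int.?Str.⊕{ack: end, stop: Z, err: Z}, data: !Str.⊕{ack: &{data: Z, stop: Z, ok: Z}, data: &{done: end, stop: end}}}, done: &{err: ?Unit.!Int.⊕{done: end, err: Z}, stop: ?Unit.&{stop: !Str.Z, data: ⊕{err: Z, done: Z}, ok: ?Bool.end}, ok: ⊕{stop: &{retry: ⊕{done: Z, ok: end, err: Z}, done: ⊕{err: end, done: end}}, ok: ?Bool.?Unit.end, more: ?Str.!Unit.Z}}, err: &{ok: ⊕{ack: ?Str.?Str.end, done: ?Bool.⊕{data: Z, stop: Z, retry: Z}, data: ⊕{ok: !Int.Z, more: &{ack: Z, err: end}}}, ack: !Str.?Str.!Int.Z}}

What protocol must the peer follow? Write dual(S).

?Str → !Str
  μZ → μZ  (rec unchanged)
    ⊕{ack,done,err} → &{ack,done,err}  (internal→external)
      case ack:
        ⊕{retry,err,data} → &{retry,err,data}  (internal→external)
          case retry:
            !Str → ?Str
              ⊕{ack,data,more} → &{ack,data,more}  (internal→external)
                case ack:
                  !Unit → ?Unit
                    Z self-dual
                case data:
                  ?Int → !Int
                    Z self-dual
                case more:
                  !Str → ?Str
                    Z self-dual
          case err:
            !Int → ?Int
              ?Str → !Str
                ⊕{ack,stop,err} → &{ack,stop,err}  (internal→external)
                  case ack:
                    end self-dual
                  case stop:
                    Z self-dual
                  case err:
                    Z self-dual
          case data:
            !Str → ?Str
              ⊕{ack,data} → &{ack,data}  (internal→external)
                case ack:
                  &{data,stop,ok} → ⊕{data,stop,ok}  (&→⊕)
                    case data:
                      Z self-dual
                    case stop:
                      Z self-dual
                    case ok:
                      Z self-dual
                case data:
                  &{done,stop} → ⊕{done,stop}  (&→⊕)
                    case done:
                      end self-dual
                    case stop:
                      end self-dual
      case done:
        &{err,stop,ok} → ⊕{err,stop,ok}  (&→⊕)
          case err:
            ?Unit → !Unit
              !Int → ?Int
                ⊕{done,err} → &{done,err}  (internal→external)
                  case done:
                    end self-dual
                  case err:
                    Z self-dual
          case stop:
            ?Unit → !Unit
              &{stop,data,ok} → ⊕{stop,data,ok}  (&→⊕)
                case stop:
                  !Str → ?Str
                    Z self-dual
                case data:
                  ⊕{err,done} → &{err,done}  (internal→external)
                    case err:
                      Z self-dual
                    case done:
                      Z self-dual
                case ok:
                  ?Bool → !Bool
                    end self-dual
          case ok:
            ⊕{stop,ok,more} → &{stop,ok,more}  (internal→external)
              case stop:
                &{retry,done} → ⊕{retry,done}  (&→⊕)
                  case retry:
                    ⊕{done,ok,err} → &{done,ok,err}  (internal→external)
                      case done:
                        Z self-dual
                      case ok:
                        end self-dual
                      case err:
                        Z self-dual
                  case done:
                    ⊕{err,done} → &{err,done}  (internal→external)
                      case err:
                        end self-dual
                      case done:
                        end self-dual
              case ok:
                ?Bool → !Bool
                  ?Unit → !Unit
                    end self-dual
              case more:
                ?Str → !Str
                  !Unit → ?Unit
                    Z self-dual
      case err:
        &{ok,ack} → ⊕{ok,ack}  (&→⊕)
          case ok:
            ⊕{ack,done,data} → &{ack,done,data}  (internal→external)
              case ack:
                ?Str → !Str
                  ?Str → !Str
                    end self-dual
              case done:
                ?Bool → !Bool
                  ⊕{data,stop,retry} → &{data,stop,retry}  (internal→external)
                    case data:
                      Z self-dual
                    case stop:
                      Z self-dual
                    case retry:
                      Z self-dual
              case data:
                ⊕{ok,more} → &{ok,more}  (internal→external)
                  case ok:
                    !Int → ?Int
                      Z self-dual
                  case more:
                    &{ack,err} → ⊕{ack,err}  (&→⊕)
                      case ack:
                        Z self-dual
                      case err:
                        end self-dual
          case ack:
            !Str → ?Str
              ?Str → !Str
                !Int → ?Int
                  Z self-dual

!Str.μZ.&{ack: &{retry: ?Str.&{ack: ?Unit.Z, data: !Int.Z, more: ?Str.Z}, err: ?Int.!Str.&{ack: end, stop: Z, err: Z}, data: ?Str.&{ack: ⊕{data: Z, stop: Z, ok: Z}, data: ⊕{done: end, stop: end}}}, done: ⊕{err: !Unit.?Int.&{done: end, err: Z}, stop: !Unit.⊕{stop: ?Str.Z, data: &{err: Z, done: Z}, ok: !Bool.end}, ok: &{stop: ⊕{retry: &{done: Z, ok: end, err: Z}, done: &{err: end, done: end}}, ok: !Bool.!Unit.end, more: !Str.?Unit.Z}}, err: ⊕{ok: &{ack: !Str.!Str.end, done: !Bool.&{data: Z, stop: Z, retry: Z}, data: &{ok: ?Int.Z, more: ⊕{ack: Z, err: end}}}, ack: ?Str.!Str.?Int.Z}}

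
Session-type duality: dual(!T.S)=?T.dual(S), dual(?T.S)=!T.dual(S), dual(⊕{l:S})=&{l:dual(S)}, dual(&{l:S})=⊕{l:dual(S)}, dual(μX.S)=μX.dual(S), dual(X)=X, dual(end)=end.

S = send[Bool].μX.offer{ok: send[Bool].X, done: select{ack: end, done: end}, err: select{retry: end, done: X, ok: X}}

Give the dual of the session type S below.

send[Bool] = recv[Bool]
  μX = μX  (binder kept)
    offer{ok,done,err} = select{ok,done,err}  (offer→select)
      [ok]
        send[Bool] = recv[Bool]
          X ↦ X
      [done]
        select{ack,done} = offer{ack,done}  (⊕→&)
          [ack]
            end ↦ end
          [done]
            end ↦ end
      [err]
        select{retry,done,ok} = offer{retry,done,ok}  (⊕→&)
          [retry]
            end ↦ end
          [done]
            X ↦ X
          [ok]
            X ↦ X

recv[Bool].μX.select{ok: recv[Bool].X, done: offer{ack: end, done: end}, err: offer{retry: end, done: X, ok: X}}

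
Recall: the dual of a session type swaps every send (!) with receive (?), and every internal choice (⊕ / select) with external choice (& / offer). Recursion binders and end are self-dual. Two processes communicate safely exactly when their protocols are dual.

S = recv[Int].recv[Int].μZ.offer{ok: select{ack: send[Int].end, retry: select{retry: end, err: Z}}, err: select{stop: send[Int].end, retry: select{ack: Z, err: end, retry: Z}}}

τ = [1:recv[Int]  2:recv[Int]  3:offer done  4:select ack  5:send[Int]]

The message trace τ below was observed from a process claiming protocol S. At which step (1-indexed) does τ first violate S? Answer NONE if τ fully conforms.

3

@1 recv[Int]  ok  cont: recv[Int].μZ.…
@2 recv[Int]  ok  cont: μZ.…
@3 got offer done, protocol expects offer ok or offer err  ✗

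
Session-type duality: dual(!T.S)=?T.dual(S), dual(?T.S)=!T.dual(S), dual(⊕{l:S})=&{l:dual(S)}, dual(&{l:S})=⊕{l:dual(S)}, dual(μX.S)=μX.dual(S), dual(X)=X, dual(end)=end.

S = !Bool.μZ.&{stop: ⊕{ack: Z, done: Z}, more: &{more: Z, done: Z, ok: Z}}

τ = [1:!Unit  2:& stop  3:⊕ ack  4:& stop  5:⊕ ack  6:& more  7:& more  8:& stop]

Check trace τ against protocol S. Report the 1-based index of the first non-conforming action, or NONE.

[1] got !Unit, protocol expects !Bool  ✗

1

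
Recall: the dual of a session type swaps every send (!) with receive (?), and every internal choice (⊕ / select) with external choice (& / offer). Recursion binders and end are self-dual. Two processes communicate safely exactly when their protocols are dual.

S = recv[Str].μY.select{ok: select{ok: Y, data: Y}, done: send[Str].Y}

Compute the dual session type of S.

recv[Str] ↦ send[Str]
  μY ↦ μY  (μ self-dual)
    select{ok,done} ↦ offer{ok,done}  (select→offer)
      • ok:
        select{ok,data} ↦ offer{ok,data}  (select→offer)
          • ok:
            dual(Y) = Y
          • data:
            dual(Y) = Y
      • done:
        send[Str] ↦ recv[Str]
          dual(Y) = Y

send[Str].μY.offer{ok: offer{ok: Y, data: Y}, done: recv[Str].Y}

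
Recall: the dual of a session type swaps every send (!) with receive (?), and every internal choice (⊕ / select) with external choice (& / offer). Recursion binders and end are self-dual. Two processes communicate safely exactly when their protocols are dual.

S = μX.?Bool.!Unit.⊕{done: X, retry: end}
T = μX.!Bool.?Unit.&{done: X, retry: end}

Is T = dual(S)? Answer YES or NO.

μX vs μX  match (binder kept)
  ?Bool vs !Bool  match
    !Unit vs ?Unit  match
      ⊕{done,retry} vs &{done,retry}  match label sets agree
        • done:
          X vs X  match
        • retry:
          end vs end  match

YES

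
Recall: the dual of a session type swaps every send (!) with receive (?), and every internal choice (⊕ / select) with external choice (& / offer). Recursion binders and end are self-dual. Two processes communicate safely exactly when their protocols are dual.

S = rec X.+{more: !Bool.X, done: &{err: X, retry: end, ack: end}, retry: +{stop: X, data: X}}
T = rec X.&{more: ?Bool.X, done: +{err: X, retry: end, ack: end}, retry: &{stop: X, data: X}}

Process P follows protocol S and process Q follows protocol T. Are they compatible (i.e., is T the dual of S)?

YES

rec X ‖ rec X  ok (μ self-dual)
  +{more,done,retry} ‖ &{more,done,retry}  ok labels match
    • more:
      !Bool ‖ ?Bool  ok
        X ‖ X  ok
    • done:
      &{err,retry,ack} ‖ +{err,retry,ack}  ok labels match
        • err:
          X ‖ X  ok
        • retry:
          end ‖ end  ok
        • ack:
          end ‖ end  ok
    • retry:
      +{stop,data} ‖ &{stop,data}  ok labels match
        • stop:
          X ‖ X  ok
        • data:
          X ‖ X  ok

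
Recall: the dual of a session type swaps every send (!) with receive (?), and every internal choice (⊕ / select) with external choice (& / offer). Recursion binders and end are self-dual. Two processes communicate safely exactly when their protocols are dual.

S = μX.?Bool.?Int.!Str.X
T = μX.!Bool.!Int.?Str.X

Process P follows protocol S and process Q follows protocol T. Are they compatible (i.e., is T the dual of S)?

μX | μX  ok (binder kept)
  ?Bool | !Bool  ok
    ?Int | !Int  ok
      !Str | ?Str  ok
        X | X  ok

YES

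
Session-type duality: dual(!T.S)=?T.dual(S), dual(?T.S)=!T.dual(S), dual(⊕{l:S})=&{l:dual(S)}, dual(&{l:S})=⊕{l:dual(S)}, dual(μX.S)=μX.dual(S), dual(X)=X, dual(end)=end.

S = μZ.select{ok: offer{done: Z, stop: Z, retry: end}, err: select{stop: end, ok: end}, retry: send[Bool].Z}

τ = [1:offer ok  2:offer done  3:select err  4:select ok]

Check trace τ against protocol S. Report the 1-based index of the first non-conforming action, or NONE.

1

[1] got offer ok, protocol expects select ok or select err or select retry  ✗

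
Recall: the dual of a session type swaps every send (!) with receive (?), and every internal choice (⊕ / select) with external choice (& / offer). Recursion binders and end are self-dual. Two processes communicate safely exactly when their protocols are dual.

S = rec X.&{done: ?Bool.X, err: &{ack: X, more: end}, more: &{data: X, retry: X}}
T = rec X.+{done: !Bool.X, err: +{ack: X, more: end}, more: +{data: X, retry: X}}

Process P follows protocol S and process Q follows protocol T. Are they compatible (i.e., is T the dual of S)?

YES

rec X ‖ rec X  ✓ (μ self-dual)
  &{done,err,more} ‖ +{done,err,more}  ✓ same labels
    • done:
      ?Bool ‖ !Bool  ✓
        X ‖ X  ✓
    • err:
      &{ack,more} ‖ +{ack,more}  ✓ same labels
        • ack:
          X ‖ X  ✓
        • more:
          end ‖ end  ✓
    • more:
      &{data,retry} ‖ +{data,retry}  ✓ same labels
        • data:
          X ‖ X  ✓
        • retry:
          X ‖ X  ✓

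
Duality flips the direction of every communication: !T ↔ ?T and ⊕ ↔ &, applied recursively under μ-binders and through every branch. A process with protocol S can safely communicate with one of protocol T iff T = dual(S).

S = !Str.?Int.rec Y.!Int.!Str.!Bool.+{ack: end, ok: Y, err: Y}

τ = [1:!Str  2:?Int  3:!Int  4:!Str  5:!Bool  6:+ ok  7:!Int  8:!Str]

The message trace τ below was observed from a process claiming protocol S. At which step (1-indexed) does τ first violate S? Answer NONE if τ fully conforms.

@1 !Str  ✓  residual = ?Int.rec Y.…
@2 ?Int  ✓  residual = rec Y.…
@3 !Int  ✓  residual = !Str.!Bool.+{ack: end, ok: rec Y.…, err: rec Y.…}
@4 !Str  ✓  residual = !Bool.+{ack: end, ok: rec Y.…, err: rec Y.…}
@5 !Bool  ✓  residual = +{ack: end, ok: rec Y.…, err: rec Y.…}
@6 + ok  ✓  residual = rec Y.…
@7 !Int  ✓  residual = !Str.!Bool.+{ack: end, ok: rec Y.…, err: rec Y.…}
@8 !Str  ✓  residual = !Bool.+{ack: end, ok: rec Y.…, err: rec Y.…}
τ conforms to S (length 8)

NONE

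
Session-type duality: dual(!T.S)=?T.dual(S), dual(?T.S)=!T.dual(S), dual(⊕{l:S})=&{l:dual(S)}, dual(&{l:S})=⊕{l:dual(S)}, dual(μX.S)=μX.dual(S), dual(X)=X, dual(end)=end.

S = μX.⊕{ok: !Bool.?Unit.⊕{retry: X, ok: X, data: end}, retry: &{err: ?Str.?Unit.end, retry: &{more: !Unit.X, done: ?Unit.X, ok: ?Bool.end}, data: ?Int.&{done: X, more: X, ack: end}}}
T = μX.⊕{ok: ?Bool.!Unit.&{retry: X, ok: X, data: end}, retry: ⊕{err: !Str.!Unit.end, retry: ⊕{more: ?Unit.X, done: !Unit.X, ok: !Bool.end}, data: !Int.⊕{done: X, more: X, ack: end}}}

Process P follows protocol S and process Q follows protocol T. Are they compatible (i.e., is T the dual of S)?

μX vs μX  match (μ self-dual)
  ⊕{ok,retry} vs ⊕{ok,retry}  ✗ choice polarity not flipped — not dual

NO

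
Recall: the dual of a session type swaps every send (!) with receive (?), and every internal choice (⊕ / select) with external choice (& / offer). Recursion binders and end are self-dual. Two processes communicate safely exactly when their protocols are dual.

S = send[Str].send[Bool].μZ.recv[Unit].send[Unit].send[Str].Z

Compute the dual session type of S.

recv[Str].recv[Bool].μZ.send[Unit].recv[Unit].recv[Str].Z

send[Str] → recv[Str]
  send[Bool] → recv[Bool]
    μZ → μZ  (μ self-dual)
      recv[Unit] → send[Unit]
        send[Unit] → recv[Unit]
          send[Str] → recv[Str]
            Z self-dual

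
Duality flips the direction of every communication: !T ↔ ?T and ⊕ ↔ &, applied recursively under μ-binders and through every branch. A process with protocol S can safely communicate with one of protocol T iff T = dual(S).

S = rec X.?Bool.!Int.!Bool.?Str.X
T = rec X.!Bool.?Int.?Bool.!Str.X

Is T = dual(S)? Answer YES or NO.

rec X ‖ rec X  ✓ (binder kept)
  ?Bool ‖ !Bool  ✓
    !Int ‖ ?Int  ✓
      !Bool ‖ ?Bool  ✓
        ?Str ‖ !Str  ✓
          X ‖ X  ✓

YES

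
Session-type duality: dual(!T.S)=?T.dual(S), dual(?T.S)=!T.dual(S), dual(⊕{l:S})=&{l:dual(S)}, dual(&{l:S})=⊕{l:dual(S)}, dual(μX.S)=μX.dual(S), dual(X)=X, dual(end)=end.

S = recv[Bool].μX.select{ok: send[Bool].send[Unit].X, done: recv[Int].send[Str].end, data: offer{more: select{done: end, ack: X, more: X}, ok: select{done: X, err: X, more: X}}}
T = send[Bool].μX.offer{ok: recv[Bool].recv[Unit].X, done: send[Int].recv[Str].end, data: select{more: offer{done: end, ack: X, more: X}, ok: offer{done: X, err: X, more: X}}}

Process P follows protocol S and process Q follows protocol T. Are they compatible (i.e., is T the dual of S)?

recv[Bool] vs send[Bool]  match
  μX vs μX  match (binder kept)
    select{ok,done,data} vs offer{ok,done,data}  match same labels
      [ok]
        send[Bool] vs recv[Bool]  match
          send[Unit] vs recv[Unit]  match
            X vs X  match
      [done]
        recv[Int] vs send[Int]  match
          send[Str] vs recv[Str]  match
            end vs end  match
      [data]
        offer{more,ok} vs select{more,ok}  match same labels
          [more]
            select{done,ack,more} vs offer{done,ack,more}  match same labels
              [done]
                end vs end  match
              [ack]
                X vs X  match
              [more]
                X vs X  match
          [ok]
            select{done,err,more} vs offer{done,err,more}  match same labels
              [done]
                X vs X  match
              [err]
                X vs X  match
              [more]
                X vs X  match

YES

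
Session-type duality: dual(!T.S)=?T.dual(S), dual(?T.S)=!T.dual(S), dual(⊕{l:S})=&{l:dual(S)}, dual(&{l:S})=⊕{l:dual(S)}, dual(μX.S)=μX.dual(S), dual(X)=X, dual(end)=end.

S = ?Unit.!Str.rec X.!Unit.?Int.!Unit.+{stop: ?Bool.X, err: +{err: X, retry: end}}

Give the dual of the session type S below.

?Unit ↦ !Unit
  !Str ↦ ?Str
    rec X ↦ rec X  (binder kept)
      !Unit ↦ ?Unit
        ?Int ↦ !Int
          !Unit ↦ ?Unit
            +{stop,err} ↦ &{stop,err}  (⊕→&)
              case stop:
                ?Bool ↦ !Bool
                  dual(X) = X
              case err:
                +{err,retry} ↦ &{err,retry}  (⊕→&)
                  case err:
                    dual(X) = X
                  case retry:
                    dual(end) = end

!Unit.?Str.rec X.?Unit.!Int.?Unit.&{stop: !Bool.X, err: &{err: X, retry: end}}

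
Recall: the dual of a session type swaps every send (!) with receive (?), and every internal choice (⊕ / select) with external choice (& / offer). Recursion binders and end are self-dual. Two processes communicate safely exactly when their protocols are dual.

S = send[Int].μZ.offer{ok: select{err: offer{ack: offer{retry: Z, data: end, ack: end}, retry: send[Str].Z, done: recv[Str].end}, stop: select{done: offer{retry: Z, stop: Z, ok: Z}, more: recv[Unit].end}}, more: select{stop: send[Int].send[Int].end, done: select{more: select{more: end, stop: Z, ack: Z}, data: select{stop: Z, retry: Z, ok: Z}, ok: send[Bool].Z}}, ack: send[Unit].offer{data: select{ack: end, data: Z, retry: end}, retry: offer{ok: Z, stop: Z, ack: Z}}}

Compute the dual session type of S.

recv[Int].μZ.select{ok: offer{err: select{ack: select{retry: Z, data: end, ack: end}, retry: recv[Str].Z, done: send[Str].end}, stop: offer{done: select{retry: Z, stop: Z, ok: Z}, more: send[Unit].end}}, more: offer{stop: recv[Int].recv[Int].end, done: offer{more: offer{more: end, stop: Z, ack: Z}, data: offer{stop: Z, retry: Z, ok: Z}, ok: recv[Bool].Z}}, ack: recv[Unit].select{data: offer{ack: end, data: Z, retry: end}, retry: select{ok: Z, stop: Z, ack: Z}}}

send[Int] = recv[Int]
  μZ = μZ  (μ self-dual)
    offer{ok,more,ack} = select{ok,more,ack}  (&→⊕)
      • ok:
        select{err,stop} = offer{err,stop}  (select→offer)
          • err:
            offer{ack,retry,done} = select{ack,retry,done}  (&→⊕)
              • ack:
                offer{retry,data,ack} = select{retry,data,ack}  (&→⊕)
                  • retry:
                    Z ↦ Z
                  • data:
                    end ↦ end
                  • ack:
                    end ↦ end
              • retry:
                send[Str] = recv[Str]
                  Z ↦ Z
              • done:
                recv[Str] = send[Str]
                  end ↦ end
          • stop:
            select{done,more} = offer{done,more}  (select→offer)
              • done:
                offer{retry,stop,ok} = select{retry,stop,ok}  (&→⊕)
                  • retry:
                    Z ↦ Z
                  • stop:
                    Z ↦ Z
                  • ok:
                    Z ↦ Z
              • more:
                recv[Unit] = send[Unit]
                  end ↦ end
      • more:
        select{stop,done} = offer{stop,done}  (select→offer)
          • stop:
            send[Int] = recv[Int]
              send[Int] = recv[Int]
                end ↦ end
          • done:
            select{more,data,ok} = offer{more,data,ok}  (select→offer)
              • more:
                select{more,stop,ack} = offer{more,stop,ack}  (select→offer)
                  • more:
                    end ↦ end
                  • stop:
                    Z ↦ Z
                  • ack:
                    Z ↦ Z
              • data:
                select{stop,retry,ok} = offer{stop,retry,ok}  (select→offer)
                  • stop:
                    Z ↦ Z
                  • retry:
                    Z ↦ Z
                  • ok:
                    Z ↦ Z
              • ok:
                send[Bool] = recv[Bool]
                  Z ↦ Z
      • ack:
        send[Unit] = recv[Unit]
          offer{data,retry} = select{data,retry}  (&→⊕)
            • data:
              select{ack,data,retry} = offer{ack,data,retry}  (select→offer)
                • ack:
                  end ↦ end
                • data:
                  Z ↦ Z
                • retry:
                  end ↦ end
            • retry:
              offer{ok,stop,ack} = select{ok,stop,ack}  (&→⊕)
                • ok:
                  Z ↦ Z
                • stop:
                  Z ↦ Z
                • ack:
                  Z ↦ Z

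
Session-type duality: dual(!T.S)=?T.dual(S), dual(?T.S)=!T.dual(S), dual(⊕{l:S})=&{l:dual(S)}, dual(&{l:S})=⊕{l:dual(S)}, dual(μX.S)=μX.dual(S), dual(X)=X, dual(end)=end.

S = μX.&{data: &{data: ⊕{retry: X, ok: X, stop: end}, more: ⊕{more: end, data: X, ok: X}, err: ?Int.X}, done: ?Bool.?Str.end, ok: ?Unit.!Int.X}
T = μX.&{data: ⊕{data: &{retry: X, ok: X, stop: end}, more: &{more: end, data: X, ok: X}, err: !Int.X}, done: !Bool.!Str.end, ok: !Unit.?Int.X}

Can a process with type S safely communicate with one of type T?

NO

μX vs μX  match (rec unchanged)
  &{data,done,ok} vs &{data,done,ok}  ✗ choice polarity not flipped — not dual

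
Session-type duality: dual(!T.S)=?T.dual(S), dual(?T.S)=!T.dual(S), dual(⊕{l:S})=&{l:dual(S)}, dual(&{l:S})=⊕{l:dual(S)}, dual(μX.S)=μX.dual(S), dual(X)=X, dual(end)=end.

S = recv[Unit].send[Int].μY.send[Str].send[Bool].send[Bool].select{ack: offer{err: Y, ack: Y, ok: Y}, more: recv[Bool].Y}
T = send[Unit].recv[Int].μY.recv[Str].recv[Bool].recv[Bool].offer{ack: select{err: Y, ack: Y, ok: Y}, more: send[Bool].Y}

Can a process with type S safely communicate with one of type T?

recv[Unit] | send[Unit]  ✓
  send[Int] | recv[Int]  ✓
    μY | μY  ✓ (μ self-dual)
      send[Str] | recv[Str]  ✓
        send[Bool] | recv[Bool]  ✓
          send[Bool] | recv[Bool]  ✓
            select{ack,more} | offer{ack,more}  ✓ label sets agree
              • ack:
                offer{err,ack,ok} | select{err,ack,ok}  ✓ label sets agree
                  • err:
                    Y | Y  ✓
                  • ack:
                    Y | Y  ✓
                  • ok:
                    Y | Y  ✓
              • more:
                recv[Bool] | send[Bool]  ✓
                  Y | Y  ✓

YES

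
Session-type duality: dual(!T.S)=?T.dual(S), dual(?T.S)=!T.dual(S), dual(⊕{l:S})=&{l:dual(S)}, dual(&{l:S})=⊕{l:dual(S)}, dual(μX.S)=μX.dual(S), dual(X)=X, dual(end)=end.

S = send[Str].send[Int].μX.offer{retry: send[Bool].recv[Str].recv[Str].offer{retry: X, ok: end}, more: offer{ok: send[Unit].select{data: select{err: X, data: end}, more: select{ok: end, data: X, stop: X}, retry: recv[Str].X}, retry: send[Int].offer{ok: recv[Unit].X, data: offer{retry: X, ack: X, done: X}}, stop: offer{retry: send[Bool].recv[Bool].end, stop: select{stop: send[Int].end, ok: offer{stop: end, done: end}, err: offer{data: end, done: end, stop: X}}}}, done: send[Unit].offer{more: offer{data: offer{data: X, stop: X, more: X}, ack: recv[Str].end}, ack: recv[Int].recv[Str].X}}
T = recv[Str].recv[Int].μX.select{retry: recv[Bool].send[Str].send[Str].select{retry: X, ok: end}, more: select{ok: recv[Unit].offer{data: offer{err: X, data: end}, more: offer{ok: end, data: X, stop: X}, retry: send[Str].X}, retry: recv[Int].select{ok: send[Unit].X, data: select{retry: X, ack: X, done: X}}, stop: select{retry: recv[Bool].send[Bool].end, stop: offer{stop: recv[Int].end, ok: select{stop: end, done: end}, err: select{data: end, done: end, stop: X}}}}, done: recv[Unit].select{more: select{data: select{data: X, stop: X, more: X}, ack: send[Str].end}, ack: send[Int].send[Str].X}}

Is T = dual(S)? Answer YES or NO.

YES

send[Str] | recv[Str]  ✓
  send[Int] | recv[Int]  ✓
    μX | μX  ✓ (binder kept)
      offer{retry,more,done} | select{retry,more,done}  ✓ label sets agree
        [retry]
          send[Bool] | recv[Bool]  ✓
            recv[Str] | send[Str]  ✓
              recv[Str] | send[Str]  ✓
                offer{retry,ok} | select{retry,ok}  ✓ label sets agree
                  [retry]
                    X | X  ✓
                  [ok]
                    end | end  ✓
        [more]
          offer{ok,retry,stop} | select{ok,retry,stop}  ✓ label sets agree
            [ok]
              send[Unit] | recv[Unit]  ✓
                select{data,more,retry} | offer{data,more,retry}  ✓ label sets agree
                  [data]
                    select{err,data} | offer{err,data}  ✓ label sets agree
                      [err]
                        X | X  ✓
                      [data]
                        end | end  ✓
                  [more]
                    select{ok,data,stop} | offer{ok,data,stop}  ✓ label sets agree
                      [ok]
                        end | end  ✓
                      [data]
                        X | X  ✓
                      [stop]
                        X | X  ✓
                  [retry]
                    recv[Str] | send[Str]  ✓
                      X | X  ✓
            [retry]
              send[Int] | recv[Int]  ✓
                offer{ok,data} | select{ok,data}  ✓ label sets agree
                  [ok]
                    recv[Unit] | send[Unit]  ✓
                      X | X  ✓
                  [data]
                    offer{retry,ack,done} | select{retry,ack,done}  ✓ label sets agree
                      [retry]
                        X | X  ✓
                      [ack]
                        X | X  ✓
                      [done]
                        X | X  ✓
            [stop]
              offer{retry,stop} | select{retry,stop}  ✓ label sets agree
                [retry]
                  send[Bool] | recv[Bool]  ✓
                    recv[Bool] | send[Bool]  ✓
                      end | end  ✓
                [stop]
                  select{stop,ok,err} | offer{stop,ok,err}  ✓ label sets agree
                    [stop]
                      send[Int] | recv[Int]  ✓
                        end | end  ✓
                    [ok]
                      offer{stop,done} | select{stop,done}  ✓ label sets agree
                        [stop]
                          end | end  ✓
                        [done]
                          end | end  ✓
                    [err]
                      offer{data,done,stop} | select{data,done,stop}  ✓ label sets agree
                        [data]
                          end | end  ✓
                        [done]
                          end | end  ✓
                        [stop]
                          X | X  ✓
        [done]
          send[Unit] | recv[Unit]  ✓
            offer{more,ack} | select{more,ack}  ✓ label sets agree
              [more]
                offer{data,ack} | select{data,ack}  ✓ label sets agree
                  [data]
                    offer{data,stop,more} | select{data,stop,more}  ✓ label sets agree
                      [data]
                        X | X  ✓
                      [stop]
                        X | X  ✓
                      [more]
                        X | X  ✓
                  [ack]
                    recv[Str] | send[Str]  ✓
                      end | end  ✓
              [ack]
                recv[Int] | send[Int]  ✓
                  recv[Str] | send[Str]  ✓
                    X | X  ✓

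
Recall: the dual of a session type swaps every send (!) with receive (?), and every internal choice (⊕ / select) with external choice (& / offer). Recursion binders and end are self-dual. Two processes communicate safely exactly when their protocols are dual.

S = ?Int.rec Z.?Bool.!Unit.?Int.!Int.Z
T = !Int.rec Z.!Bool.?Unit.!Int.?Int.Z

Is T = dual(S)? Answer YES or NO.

?Int ‖ !Int  ✓
  rec Z ‖ rec Z  ✓ (rec unchanged)
    ?Bool ‖ !Bool  ✓
      !Unit ‖ ?Unit  ✓
        ?Int ‖ !Int  ✓
          !Int ‖ ?Int  ✓
            Z ‖ Z  ✓

YES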